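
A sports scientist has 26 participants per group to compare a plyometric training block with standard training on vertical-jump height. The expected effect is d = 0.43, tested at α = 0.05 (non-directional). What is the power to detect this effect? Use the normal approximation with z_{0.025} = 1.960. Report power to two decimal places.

For two equal groups, power = Φ(d·√(n/2) − z_{α/2}).
d·√(n/2) = 0.43 × √(26/2) = 0.43 × 3.606 = 1.550.
z_β = 1.550 − 1.960 = -0.410.
Power = Φ(-0.410) = 0.341.

power ≈ 0.34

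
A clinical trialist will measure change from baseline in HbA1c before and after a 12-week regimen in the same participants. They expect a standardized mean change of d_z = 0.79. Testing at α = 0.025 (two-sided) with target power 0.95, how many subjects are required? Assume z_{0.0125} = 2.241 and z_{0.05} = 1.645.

For a paired (one-sample on differences) test: n = ((z_{α/2} + z_β) / d)².
z_{α/2} + z_β = 2.241 + 1.645 = 3.886.
n = (3.886 / 0.79)² = 4.919² = 24.20.
Round up.

n = 25 pairs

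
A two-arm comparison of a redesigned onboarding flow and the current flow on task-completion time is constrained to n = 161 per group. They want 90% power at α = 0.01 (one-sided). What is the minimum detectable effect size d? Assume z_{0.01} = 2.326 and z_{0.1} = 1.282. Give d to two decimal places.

d_min ≈ 0.40

For two independent groups of n = 161 each: d_min = (z_{α} + z_β)·√(2/n).
z-sum = 2.326 + 1.282 = 3.608.
d_min = 3.608 × √(2/161) = 3.608 × 0.1115 = 0.402.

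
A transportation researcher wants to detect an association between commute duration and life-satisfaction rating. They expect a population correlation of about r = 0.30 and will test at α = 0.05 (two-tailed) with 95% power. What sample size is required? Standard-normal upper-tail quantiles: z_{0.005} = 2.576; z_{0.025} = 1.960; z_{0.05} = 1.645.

n = 139

Fisher's z: C = ½·ln((1+r)/(1−r)) = ½·ln(1.8571) = 0.3095.
n = ((z_{α/2} + z_β)/C)² + 3.
(1.960 + 1.645) / 0.3095 = 3.605 / 0.3095 = 11.648.
n = 11.648² + 3 = 135.67 + 3 = 138.7.
Round up.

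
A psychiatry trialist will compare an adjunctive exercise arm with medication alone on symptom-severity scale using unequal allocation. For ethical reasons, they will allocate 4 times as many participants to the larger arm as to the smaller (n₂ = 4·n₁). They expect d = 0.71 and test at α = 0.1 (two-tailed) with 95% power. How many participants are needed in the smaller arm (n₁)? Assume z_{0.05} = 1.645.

n₁ = 27

With allocation ratio k = n₂/n₁ = 4, Var(x̄₁−x̄₂) = σ²(1/n₁ + 1/(k·n₁)) = σ²·(k+1)/(k·n₁).
So n₁ = (1 + 1/k)·((z_{α/2} + z_β)/d)² = 1.250 × (3.290/0.71)².
n₁ = 1.250 × 21.47 = 26.8.
Round up: n₁ = 27, giving n₂ = 4 × 27 = 108.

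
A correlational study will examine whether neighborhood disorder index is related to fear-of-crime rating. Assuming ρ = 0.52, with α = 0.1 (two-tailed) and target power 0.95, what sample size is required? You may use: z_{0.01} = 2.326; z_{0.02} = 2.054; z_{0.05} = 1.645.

Fisher's z: C = ½·ln((1+r)/(1−r)) = ½·ln(3.1667) = 0.5763.
n = ((z_{α/2} + z_β)/C)² + 3.
(1.645 + 1.645) / 0.5763 = 3.290 / 0.5763 = 5.709.
n = 5.709² + 3 = 32.59 + 3 = 35.6.
Round up.

n = 36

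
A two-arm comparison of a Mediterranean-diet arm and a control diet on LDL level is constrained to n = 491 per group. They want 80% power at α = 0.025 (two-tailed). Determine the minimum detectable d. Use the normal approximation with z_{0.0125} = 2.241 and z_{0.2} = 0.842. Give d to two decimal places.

d_min ≈ 0.20

For two independent groups of n = 491 each: d_min = (z_{α/2} + z_β)·√(2/n).
z-sum = 2.241 + 0.842 = 3.083.
d_min = 3.083 × √(2/491) = 3.083 × 0.0638 = 0.197.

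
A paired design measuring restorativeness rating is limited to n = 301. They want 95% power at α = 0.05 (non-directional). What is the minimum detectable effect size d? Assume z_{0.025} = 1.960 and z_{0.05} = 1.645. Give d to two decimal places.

For a single sample (or paired design) of n = 301: d_min = (z_{α/2} + z_β)/√n.
z-sum = 1.960 + 1.645 = 3.605.
d_min = 3.605 / √301 = 3.605 / 17.349 = 0.208.

d_min ≈ 0.21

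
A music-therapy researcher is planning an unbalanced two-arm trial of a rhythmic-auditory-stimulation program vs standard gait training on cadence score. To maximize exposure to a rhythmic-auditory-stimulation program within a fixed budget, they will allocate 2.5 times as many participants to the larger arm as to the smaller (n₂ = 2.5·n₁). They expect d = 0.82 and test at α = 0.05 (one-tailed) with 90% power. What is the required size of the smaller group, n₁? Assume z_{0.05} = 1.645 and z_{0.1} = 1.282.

With allocation ratio k = n₂/n₁ = 2.5, Var(x̄₁−x̄₂) = σ²(1/n₁ + 1/(k·n₁)) = σ²·(k+1)/(k·n₁).
So n₁ = (1 + 1/k)·((z_{α} + z_β)/d)² = 1.400 × (2.927/0.82)².
n₁ = 1.400 × 12.74 = 17.8.
Round up: n₁ = 18, giving n₂ = 2.5 × 18 = 45.

n₁ = 18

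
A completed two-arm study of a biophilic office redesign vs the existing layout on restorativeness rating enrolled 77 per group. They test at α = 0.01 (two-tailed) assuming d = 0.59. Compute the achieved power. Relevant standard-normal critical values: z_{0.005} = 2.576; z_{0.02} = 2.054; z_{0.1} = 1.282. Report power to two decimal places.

power ≈ 0.86

For two equal groups, power = Φ(d·√(n/2) − z_{α/2}).
d·√(n/2) = 0.59 × √(77/2) = 0.59 × 6.205 = 3.661.
z_β = 3.661 − 2.576 = 1.085.
Power = Φ(1.085) = 0.861.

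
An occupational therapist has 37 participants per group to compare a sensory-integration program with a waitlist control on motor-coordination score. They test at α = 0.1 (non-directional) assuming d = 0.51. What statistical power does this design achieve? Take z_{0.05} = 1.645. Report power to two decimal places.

For two equal groups, power = Φ(d·√(n/2) − z_{α/2}).
d·√(n/2) = 0.51 × √(37/2) = 0.51 × 4.301 = 2.194.
z_β = 2.194 − 1.645 = 0.549.
Power = Φ(0.549) = 0.708.

power ≈ 0.71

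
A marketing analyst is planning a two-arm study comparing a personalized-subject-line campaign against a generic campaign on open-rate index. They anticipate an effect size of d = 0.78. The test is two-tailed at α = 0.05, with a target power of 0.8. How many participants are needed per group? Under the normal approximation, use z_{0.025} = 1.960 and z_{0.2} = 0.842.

n = 26 per group

For two independent groups with equal n: n = 2·((z_{α/2} + z_β) / d)².
z_{α/2} + z_β = 1.960 + 0.842 = 2.802.
n = 2 × (2.802 / 0.78)² = 2 × 3.592² = 2 × 12.90 = 25.8.
Round up to the next whole participant.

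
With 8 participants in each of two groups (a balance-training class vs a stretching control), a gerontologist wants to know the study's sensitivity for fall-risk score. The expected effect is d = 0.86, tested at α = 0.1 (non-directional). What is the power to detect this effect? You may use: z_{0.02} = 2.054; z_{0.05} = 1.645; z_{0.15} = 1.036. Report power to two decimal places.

For two equal groups, power = Φ(d·√(n/2) − z_{α/2}).
d·√(n/2) = 0.86 × √(8/2) = 0.86 × 2.000 = 1.720.
z_β = 1.720 − 1.645 = 0.075.
Power = Φ(0.075) = 0.530.

power ≈ 0.53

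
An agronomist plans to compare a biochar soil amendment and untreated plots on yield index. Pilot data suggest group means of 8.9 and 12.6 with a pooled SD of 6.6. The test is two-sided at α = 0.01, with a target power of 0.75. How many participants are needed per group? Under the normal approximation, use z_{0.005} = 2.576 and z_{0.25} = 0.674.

n = 68 per group

Cohen's d = |M₁ − M₂| / SD_pooled = |8.9 − 12.6| / 6.6 = 3.7 / 6.6 = 0.561.
For two independent groups with equal n: n = 2·((z_{α/2} + z_β) / d)².
z_{α/2} + z_β = 2.576 + 0.674 = 3.250.
n = 2 × (3.250 / 0.561)² = 2 × 5.793² = 2 × 33.56 = 67.1.
Round up to the next whole participant.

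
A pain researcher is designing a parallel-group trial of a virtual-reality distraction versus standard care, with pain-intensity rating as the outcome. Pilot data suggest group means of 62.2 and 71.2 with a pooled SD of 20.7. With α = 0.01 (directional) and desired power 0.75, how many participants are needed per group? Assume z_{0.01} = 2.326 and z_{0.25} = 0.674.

n = 96 per group

Cohen's d = |M₁ − M₂| / SD_pooled = |62.2 − 71.2| / 20.7 = 9.0 / 20.7 = 0.435.
For two independent groups with equal n: n = 2·((z_{α} + z_β) / d)².
z_{α} + z_β = 2.326 + 0.674 = 3.000.
n = 2 × (3.000 / 0.435)² = 2 × 6.897² = 2 × 47.56 = 95.1.
Round up to the next whole participant.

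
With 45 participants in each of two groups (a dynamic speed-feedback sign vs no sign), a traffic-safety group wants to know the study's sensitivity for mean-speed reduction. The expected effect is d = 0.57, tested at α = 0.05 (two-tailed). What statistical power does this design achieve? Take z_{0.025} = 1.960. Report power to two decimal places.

power ≈ 0.77

For two equal groups, power = Φ(d·√(n/2) − z_{α/2}).
d·√(n/2) = 0.57 × √(45/2) = 0.57 × 4.743 = 2.704.
z_β = 2.704 − 1.960 = 0.744.
Power = Φ(0.744) = 0.771.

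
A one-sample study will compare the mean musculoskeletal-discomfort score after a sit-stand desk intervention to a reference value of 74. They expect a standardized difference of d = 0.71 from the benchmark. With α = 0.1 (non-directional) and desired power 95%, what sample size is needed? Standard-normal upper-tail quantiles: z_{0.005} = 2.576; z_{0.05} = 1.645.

n = 22

For a one-sample test: n = ((z_{α/2} + z_β) / d)².
z_{α/2} + z_β = 1.645 + 1.645 = 3.290.
n = (3.290 / 0.71)² = 4.634² = 21.47.
Round up.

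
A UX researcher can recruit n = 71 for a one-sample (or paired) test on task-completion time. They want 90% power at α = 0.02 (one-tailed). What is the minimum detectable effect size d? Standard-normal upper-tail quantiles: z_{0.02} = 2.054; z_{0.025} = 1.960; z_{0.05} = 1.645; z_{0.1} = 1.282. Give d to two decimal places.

For a single sample (or paired design) of n = 71: d_min = (z_{α} + z_β)/√n.
z-sum = 2.054 + 1.282 = 3.336.
d_min = 3.336 / √71 = 3.336 / 8.426 = 0.396.

d_min ≈ 0.40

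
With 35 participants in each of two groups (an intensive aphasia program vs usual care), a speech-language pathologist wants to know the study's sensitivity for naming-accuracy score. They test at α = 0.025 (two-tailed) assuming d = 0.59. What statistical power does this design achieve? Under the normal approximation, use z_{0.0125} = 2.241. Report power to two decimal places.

power ≈ 0.59

For two equal groups, power = Φ(d·√(n/2) − z_{α/2}).
d·√(n/2) = 0.59 × √(35/2) = 0.59 × 4.183 = 2.468.
z_β = 2.468 − 2.241 = 0.227.
Power = Φ(0.227) = 0.590.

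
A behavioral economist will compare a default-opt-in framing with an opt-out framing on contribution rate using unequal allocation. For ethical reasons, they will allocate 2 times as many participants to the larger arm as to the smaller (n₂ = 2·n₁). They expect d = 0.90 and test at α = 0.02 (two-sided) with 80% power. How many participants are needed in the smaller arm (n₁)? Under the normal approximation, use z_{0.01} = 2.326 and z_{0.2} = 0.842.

n₁ = 19

With allocation ratio k = n₂/n₁ = 2, Var(x̄₁−x̄₂) = σ²(1/n₁ + 1/(k·n₁)) = σ²·(k+1)/(k·n₁).
So n₁ = (1 + 1/k)·((z_{α/2} + z_β)/d)² = 1.500 × (3.168/0.90)².
n₁ = 1.500 × 12.39 = 18.6.
Round up: n₁ = 19, giving n₂ = 2 × 19 = 38.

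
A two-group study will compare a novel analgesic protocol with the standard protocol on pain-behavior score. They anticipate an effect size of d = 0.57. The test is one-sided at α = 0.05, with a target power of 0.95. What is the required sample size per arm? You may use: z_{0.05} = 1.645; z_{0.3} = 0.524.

n = 67 per group

For two independent groups with equal n: n = 2·((z_{α} + z_β) / d)².
z_{α} + z_β = 1.645 + 1.645 = 3.290.
n = 2 × (3.290 / 0.57)² = 2 × 5.772² = 2 × 33.32 = 66.6.
Round up to the next whole participant.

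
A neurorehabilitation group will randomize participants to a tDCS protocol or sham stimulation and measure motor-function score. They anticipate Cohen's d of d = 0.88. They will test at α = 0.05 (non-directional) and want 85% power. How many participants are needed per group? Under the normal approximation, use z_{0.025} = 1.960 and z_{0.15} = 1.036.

For two independent groups with equal n: n = 2·((z_{α/2} + z_β) / d)².
z_{α/2} + z_β = 1.960 + 1.036 = 2.996.
n = 2 × (2.996 / 0.88)² = 2 × 3.405² = 2 × 11.59 = 23.2.
Round up to the next whole participant.

n = 24 per group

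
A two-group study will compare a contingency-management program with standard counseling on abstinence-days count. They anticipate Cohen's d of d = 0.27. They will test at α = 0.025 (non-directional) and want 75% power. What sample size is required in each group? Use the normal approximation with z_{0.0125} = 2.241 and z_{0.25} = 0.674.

n = 234 per group

For two independent groups with equal n: n = 2·((z_{α/2} + z_β) / d)².
z_{α/2} + z_β = 2.241 + 0.674 = 2.915.
n = 2 × (2.915 / 0.27)² = 2 × 10.796² = 2 × 116.56 = 233.1.
Round up to the next whole participant.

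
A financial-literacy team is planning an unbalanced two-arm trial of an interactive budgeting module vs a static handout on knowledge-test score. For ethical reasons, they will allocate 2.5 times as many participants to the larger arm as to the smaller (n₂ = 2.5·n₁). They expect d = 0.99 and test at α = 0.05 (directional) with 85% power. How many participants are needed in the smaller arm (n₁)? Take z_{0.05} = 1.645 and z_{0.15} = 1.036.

n₁ = 11

With allocation ratio k = n₂/n₁ = 2.5, Var(x̄₁−x̄₂) = σ²(1/n₁ + 1/(k·n₁)) = σ²·(k+1)/(k·n₁).
So n₁ = (1 + 1/k)·((z_{α} + z_β)/d)² = 1.400 × (2.681/0.99)².
n₁ = 1.400 × 7.33 = 10.3.
Round up: n₁ = 11, giving n₂ = ⌈2.5 × 11⌉ = ⌈27.5⌉ = 28.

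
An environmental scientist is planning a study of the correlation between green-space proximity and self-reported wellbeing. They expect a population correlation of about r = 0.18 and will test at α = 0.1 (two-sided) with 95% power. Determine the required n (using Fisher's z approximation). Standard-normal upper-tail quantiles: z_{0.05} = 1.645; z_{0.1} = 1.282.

n = 330

Fisher's z: C = ½·ln((1+r)/(1−r)) = ½·ln(1.4390) = 0.1820.
n = ((z_{α/2} + z_β)/C)² + 3.
(1.645 + 1.645) / 0.1820 = 3.290 / 0.1820 = 18.077.
n = 18.077² + 3 = 326.78 + 3 = 329.8.
Round up.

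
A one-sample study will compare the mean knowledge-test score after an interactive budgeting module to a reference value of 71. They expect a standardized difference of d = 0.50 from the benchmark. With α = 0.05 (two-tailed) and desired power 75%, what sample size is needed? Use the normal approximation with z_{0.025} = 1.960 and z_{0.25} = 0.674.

n = 28

For a one-sample test: n = ((z_{α/2} + z_β) / d)².
z_{α/2} + z_β = 1.960 + 0.674 = 2.634.
n = (2.634 / 0.50)² = 5.268² = 27.75.
Round up.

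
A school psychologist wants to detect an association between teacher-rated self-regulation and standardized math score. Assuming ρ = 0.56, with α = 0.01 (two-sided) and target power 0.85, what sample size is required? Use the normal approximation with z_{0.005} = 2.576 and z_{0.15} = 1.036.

n = 36

Fisher's z: C = ½·ln((1+r)/(1−r)) = ½·ln(3.5455) = 0.6328.
n = ((z_{α/2} + z_β)/C)² + 3.
(2.576 + 1.036) / 0.6328 = 3.612 / 0.6328 = 5.708.
n = 5.708² + 3 = 32.58 + 3 = 35.6.
Round up.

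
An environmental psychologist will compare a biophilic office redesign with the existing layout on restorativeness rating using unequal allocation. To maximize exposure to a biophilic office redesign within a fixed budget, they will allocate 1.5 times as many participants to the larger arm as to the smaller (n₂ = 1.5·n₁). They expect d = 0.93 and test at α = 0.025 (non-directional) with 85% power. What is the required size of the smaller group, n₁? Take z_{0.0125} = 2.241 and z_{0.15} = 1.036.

With allocation ratio k = n₂/n₁ = 1.5, Var(x̄₁−x̄₂) = σ²(1/n₁ + 1/(k·n₁)) = σ²·(k+1)/(k·n₁).
So n₁ = (1 + 1/k)·((z_{α/2} + z_β)/d)² = 1.667 × (3.277/0.93)².
n₁ = 1.667 × 12.42 = 20.7.
Round up: n₁ = 21, giving n₂ = ⌈1.5 × 21⌉ = ⌈31.5⌉ = 32.

n₁ = 21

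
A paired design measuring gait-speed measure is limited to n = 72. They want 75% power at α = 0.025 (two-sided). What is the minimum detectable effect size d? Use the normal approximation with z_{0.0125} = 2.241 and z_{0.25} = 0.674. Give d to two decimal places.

d_min ≈ 0.34

For a single sample (or paired design) of n = 72: d_min = (z_{α/2} + z_β)/√n.
z-sum = 2.241 + 0.674 = 2.915.
d_min = 2.915 / √72 = 2.915 / 8.485 = 0.344.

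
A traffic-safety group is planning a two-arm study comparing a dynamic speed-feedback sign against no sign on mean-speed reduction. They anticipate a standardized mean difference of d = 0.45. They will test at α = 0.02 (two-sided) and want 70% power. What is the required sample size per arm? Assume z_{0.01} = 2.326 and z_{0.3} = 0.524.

n = 81 per group

For two independent groups with equal n: n = 2·((z_{α/2} + z_β) / d)².
z_{α/2} + z_β = 2.326 + 0.524 = 2.850.
n = 2 × (2.850 / 0.45)² = 2 × 6.333² = 2 × 40.11 = 80.2.
Round up to the next whole participant.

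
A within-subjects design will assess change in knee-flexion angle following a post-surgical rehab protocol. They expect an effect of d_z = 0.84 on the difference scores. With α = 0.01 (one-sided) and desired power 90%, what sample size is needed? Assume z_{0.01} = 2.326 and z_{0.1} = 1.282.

For a paired (one-sample on differences) test: n = ((z_{α} + z_β) / d)².
z_{α} + z_β = 2.326 + 1.282 = 3.608.
n = (3.608 / 0.84)² = 4.295² = 18.45.
Round up.

n = 19 pairs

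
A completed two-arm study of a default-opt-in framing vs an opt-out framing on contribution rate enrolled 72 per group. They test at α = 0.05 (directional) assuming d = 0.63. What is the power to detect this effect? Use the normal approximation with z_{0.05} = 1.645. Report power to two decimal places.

power ≈ 0.98

For two equal groups, power = Φ(d·√(n/2) − z_{α}).
d·√(n/2) = 0.63 × √(72/2) = 0.63 × 6.000 = 3.780.
z_β = 3.780 − 1.645 = 2.135.
Power = Φ(2.135) = 0.984.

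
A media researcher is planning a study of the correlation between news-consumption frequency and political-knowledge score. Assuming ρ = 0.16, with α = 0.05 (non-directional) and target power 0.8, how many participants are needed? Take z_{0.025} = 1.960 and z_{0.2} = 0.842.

n = 305

Fisher's z: C = ½·ln((1+r)/(1−r)) = ½·ln(1.3810) = 0.1614.
n = ((z_{α/2} + z_β)/C)² + 3.
(1.960 + 0.842) / 0.1614 = 2.802 / 0.1614 = 17.361.
n = 17.361² + 3 = 301.39 + 3 = 304.4.
Round up.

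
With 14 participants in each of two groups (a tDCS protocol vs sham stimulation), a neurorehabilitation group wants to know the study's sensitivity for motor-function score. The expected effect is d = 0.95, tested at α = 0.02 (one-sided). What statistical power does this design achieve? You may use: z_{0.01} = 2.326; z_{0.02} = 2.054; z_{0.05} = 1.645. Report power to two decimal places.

power ≈ 0.68

For two equal groups, power = Φ(d·√(n/2) − z_{α}).
d·√(n/2) = 0.95 × √(14/2) = 0.95 × 2.646 = 2.513.
z_β = 2.513 − 2.054 = 0.459.
Power = Φ(0.459) = 0.677.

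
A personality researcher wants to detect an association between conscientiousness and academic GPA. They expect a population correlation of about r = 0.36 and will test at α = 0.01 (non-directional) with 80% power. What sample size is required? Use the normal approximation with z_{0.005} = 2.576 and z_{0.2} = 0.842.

n = 86

Fisher's z: C = ½·ln((1+r)/(1−r)) = ½·ln(2.1250) = 0.3769.
n = ((z_{α/2} + z_β)/C)² + 3.
(2.576 + 0.842) / 0.3769 = 3.418 / 0.3769 = 9.069.
n = 9.069² + 3 = 82.24 + 3 = 85.2.
Round up.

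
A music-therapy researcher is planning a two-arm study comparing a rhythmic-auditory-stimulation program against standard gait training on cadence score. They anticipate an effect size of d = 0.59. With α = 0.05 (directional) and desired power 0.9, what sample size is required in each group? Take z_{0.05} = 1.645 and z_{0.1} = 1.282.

For two independent groups with equal n: n = 2·((z_{α} + z_β) / d)².
z_{α} + z_β = 1.645 + 1.282 = 2.927.
n = 2 × (2.927 / 0.59)² = 2 × 4.961² = 2 × 24.61 = 49.2.
Round up to the next whole participant.

n = 50 per group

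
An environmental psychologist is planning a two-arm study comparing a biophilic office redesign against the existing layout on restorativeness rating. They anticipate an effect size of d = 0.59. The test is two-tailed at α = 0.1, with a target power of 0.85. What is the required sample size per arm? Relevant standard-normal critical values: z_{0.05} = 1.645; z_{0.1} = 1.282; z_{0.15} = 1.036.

n = 42 per group

For two independent groups with equal n: n = 2·((z_{α/2} + z_β) / d)².
z_{α/2} + z_β = 1.645 + 1.036 = 2.681.
n = 2 × (2.681 / 0.59)² = 2 × 4.544² = 2 × 20.65 = 41.3.
Round up to the next whole participant.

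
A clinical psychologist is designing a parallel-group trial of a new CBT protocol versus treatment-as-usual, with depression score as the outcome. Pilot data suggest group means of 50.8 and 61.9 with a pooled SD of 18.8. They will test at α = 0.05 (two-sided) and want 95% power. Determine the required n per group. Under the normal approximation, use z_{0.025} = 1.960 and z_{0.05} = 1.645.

Cohen's d = |M₁ − M₂| / SD_pooled = |50.8 − 61.9| / 18.8 = 11.1 / 18.8 = 0.590.
For two independent groups with equal n: n = 2·((z_{α/2} + z_β) / d)².
z_{α/2} + z_β = 1.960 + 1.645 = 3.605.
n = 2 × (3.605 / 0.590)² = 2 × 6.110² = 2 × 37.33 = 74.7.
Round up to the next whole participant.

n = 75 per group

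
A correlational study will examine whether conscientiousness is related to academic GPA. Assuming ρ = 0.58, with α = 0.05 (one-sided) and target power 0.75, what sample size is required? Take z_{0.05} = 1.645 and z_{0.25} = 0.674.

n = 16

Fisher's z: C = ½·ln((1+r)/(1−r)) = ½·ln(3.7619) = 0.6625.
n = ((z_{α} + z_β)/C)² + 3.
(1.645 + 0.674) / 0.6625 = 2.319 / 0.6625 = 3.500.
n = 3.500² + 3 = 12.25 + 3 = 15.3.
Round up.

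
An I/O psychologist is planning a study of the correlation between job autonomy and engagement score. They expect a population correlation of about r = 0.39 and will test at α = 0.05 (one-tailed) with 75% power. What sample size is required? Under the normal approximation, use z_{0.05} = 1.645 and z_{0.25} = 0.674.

n = 35

Fisher's z: C = ½·ln((1+r)/(1−r)) = ½·ln(2.2787) = 0.4118.
n = ((z_{α} + z_β)/C)² + 3.
(1.645 + 0.674) / 0.4118 = 2.319 / 0.4118 = 5.631.
n = 5.631² + 3 = 31.71 + 3 = 34.7.
Round up.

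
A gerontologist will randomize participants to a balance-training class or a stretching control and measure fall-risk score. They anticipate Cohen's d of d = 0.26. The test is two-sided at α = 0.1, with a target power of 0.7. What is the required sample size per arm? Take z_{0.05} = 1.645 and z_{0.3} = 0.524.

n = 140 per group

For two independent groups with equal n: n = 2·((z_{α/2} + z_β) / d)².
z_{α/2} + z_β = 1.645 + 0.524 = 2.169.
n = 2 × (2.169 / 0.26)² = 2 × 8.342² = 2 × 69.59 = 139.2.
Round up to the next whole participant.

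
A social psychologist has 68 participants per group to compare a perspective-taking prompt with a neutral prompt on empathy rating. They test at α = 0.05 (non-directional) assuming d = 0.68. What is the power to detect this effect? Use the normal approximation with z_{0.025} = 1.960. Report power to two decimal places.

For two equal groups, power = Φ(d·√(n/2) − z_{α/2}).
d·√(n/2) = 0.68 × √(68/2) = 0.68 × 5.831 = 3.965.
z_β = 3.965 − 1.960 = 2.005.
Power = Φ(2.005) = 0.978.

power ≈ 0.98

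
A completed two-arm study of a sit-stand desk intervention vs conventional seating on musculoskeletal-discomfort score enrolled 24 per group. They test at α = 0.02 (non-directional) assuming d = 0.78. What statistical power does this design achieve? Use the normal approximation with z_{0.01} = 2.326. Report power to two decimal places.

power ≈ 0.65

For two equal groups, power = Φ(d·√(n/2) − z_{α/2}).
d·√(n/2) = 0.78 × √(24/2) = 0.78 × 3.464 = 2.702.
z_β = 2.702 − 2.326 = 0.376.
Power = Φ(0.376) = 0.647.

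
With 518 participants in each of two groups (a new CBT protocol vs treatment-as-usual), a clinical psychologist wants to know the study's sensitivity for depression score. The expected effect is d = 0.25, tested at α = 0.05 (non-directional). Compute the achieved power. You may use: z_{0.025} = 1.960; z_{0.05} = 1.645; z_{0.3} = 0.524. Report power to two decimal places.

For two equal groups, power = Φ(d·√(n/2) − z_{α/2}).
d·√(n/2) = 0.25 × √(518/2) = 0.25 × 16.093 = 4.023.
z_β = 4.023 − 1.960 = 2.063.
Power = Φ(2.063) = 0.980.

power ≈ 0.98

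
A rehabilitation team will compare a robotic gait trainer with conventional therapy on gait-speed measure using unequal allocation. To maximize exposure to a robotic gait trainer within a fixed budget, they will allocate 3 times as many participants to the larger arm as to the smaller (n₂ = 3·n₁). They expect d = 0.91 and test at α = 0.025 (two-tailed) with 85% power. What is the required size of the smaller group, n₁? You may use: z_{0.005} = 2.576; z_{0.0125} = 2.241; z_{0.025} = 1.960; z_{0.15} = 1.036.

With allocation ratio k = n₂/n₁ = 3, Var(x̄₁−x̄₂) = σ²(1/n₁ + 1/(k·n₁)) = σ²·(k+1)/(k·n₁).
So n₁ = (1 + 1/k)·((z_{α/2} + z_β)/d)² = 1.333 × (3.277/0.91)².
n₁ = 1.333 × 12.97 = 17.3.
Round up: n₁ = 18, giving n₂ = 3 × 18 = 54.

n₁ = 18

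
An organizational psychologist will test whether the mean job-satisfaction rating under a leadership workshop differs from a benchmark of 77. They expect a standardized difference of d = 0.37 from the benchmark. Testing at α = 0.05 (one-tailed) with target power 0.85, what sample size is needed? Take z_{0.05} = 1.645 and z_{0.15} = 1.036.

For a one-sample test: n = ((z_{α} + z_β) / d)².
z_{α} + z_β = 1.645 + 1.036 = 2.681.
n = (2.681 / 0.37)² = 7.246² = 52.50.
Round up.

n = 53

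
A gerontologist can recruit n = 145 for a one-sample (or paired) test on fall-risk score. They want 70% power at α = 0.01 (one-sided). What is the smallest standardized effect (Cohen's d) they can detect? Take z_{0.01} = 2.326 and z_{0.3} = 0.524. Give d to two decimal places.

d_min ≈ 0.24

For a single sample (or paired design) of n = 145: d_min = (z_{α} + z_β)/√n.
z-sum = 2.326 + 0.524 = 2.850.
d_min = 2.850 / √145 = 2.850 / 12.042 = 0.237.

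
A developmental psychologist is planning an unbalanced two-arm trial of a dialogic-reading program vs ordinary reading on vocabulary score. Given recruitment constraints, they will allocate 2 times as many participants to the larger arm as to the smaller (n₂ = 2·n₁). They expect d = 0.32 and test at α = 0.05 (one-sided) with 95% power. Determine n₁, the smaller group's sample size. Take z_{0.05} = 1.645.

With allocation ratio k = n₂/n₁ = 2, Var(x̄₁−x̄₂) = σ²(1/n₁ + 1/(k·n₁)) = σ²·(k+1)/(k·n₁).
So n₁ = (1 + 1/k)·((z_{α} + z_β)/d)² = 1.500 × (3.290/0.32)².
n₁ = 1.500 × 105.70 = 158.6.
Round up: n₁ = 159, giving n₂ = 2 × 159 = 318.

n₁ = 159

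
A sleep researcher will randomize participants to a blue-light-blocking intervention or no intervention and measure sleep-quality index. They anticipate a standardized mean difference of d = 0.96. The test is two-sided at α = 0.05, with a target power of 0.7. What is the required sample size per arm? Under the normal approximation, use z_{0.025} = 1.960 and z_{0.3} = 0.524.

For two independent groups with equal n: n = 2·((z_{α/2} + z_β) / d)².
z_{α/2} + z_β = 1.960 + 0.524 = 2.484.
n = 2 × (2.484 / 0.96)² = 2 × 2.587² = 2 × 6.70 = 13.4.
Round up to the next whole participant.

n = 14 per group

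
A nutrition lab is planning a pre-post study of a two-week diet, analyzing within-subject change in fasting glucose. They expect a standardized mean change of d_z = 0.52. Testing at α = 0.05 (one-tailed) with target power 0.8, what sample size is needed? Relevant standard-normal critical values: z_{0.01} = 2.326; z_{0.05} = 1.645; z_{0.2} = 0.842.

n = 23 pairs

For a paired (one-sample on differences) test: n = ((z_{α} + z_β) / d)².
z_{α} + z_β = 1.645 + 0.842 = 2.487.
n = (2.487 / 0.52)² = 4.783² = 22.87.
Round up.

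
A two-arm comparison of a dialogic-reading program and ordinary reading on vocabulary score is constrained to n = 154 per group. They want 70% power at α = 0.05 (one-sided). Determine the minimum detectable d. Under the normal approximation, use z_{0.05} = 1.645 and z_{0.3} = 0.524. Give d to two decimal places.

d_min ≈ 0.25

For two independent groups of n = 154 each: d_min = (z_{α} + z_β)·√(2/n).
z-sum = 1.645 + 0.524 = 2.169.
d_min = 2.169 × √(2/154) = 2.169 × 0.1140 = 0.247.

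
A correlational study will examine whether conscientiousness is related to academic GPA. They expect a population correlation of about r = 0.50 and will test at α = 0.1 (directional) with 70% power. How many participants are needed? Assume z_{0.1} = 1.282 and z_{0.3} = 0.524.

n = 14

Fisher's z: C = ½·ln((1+r)/(1−r)) = ½·ln(3.0000) = 0.5493.
n = ((z_{α} + z_β)/C)² + 3.
(1.282 + 0.524) / 0.5493 = 1.806 / 0.5493 = 3.288.
n = 3.288² + 3 = 10.81 + 3 = 13.8.
Round up.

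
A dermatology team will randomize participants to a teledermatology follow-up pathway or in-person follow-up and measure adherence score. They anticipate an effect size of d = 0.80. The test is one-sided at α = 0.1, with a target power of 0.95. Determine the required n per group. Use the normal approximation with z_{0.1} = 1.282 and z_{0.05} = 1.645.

n = 27 per group

For two independent groups with equal n: n = 2·((z_{α} + z_β) / d)².
z_{α} + z_β = 1.282 + 1.645 = 2.927.
n = 2 × (2.927 / 0.80)² = 2 × 3.659² = 2 × 13.39 = 26.8.
Round up to the next whole participant.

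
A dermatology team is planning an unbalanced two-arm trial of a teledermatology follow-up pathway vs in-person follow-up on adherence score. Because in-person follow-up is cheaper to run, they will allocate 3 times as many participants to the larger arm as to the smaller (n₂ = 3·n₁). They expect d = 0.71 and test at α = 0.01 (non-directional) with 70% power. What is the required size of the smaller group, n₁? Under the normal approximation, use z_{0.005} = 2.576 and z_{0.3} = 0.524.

n₁ = 26

With allocation ratio k = n₂/n₁ = 3, Var(x̄₁−x̄₂) = σ²(1/n₁ + 1/(k·n₁)) = σ²·(k+1)/(k·n₁).
So n₁ = (1 + 1/k)·((z_{α/2} + z_β)/d)² = 1.333 × (3.100/0.71)².
n₁ = 1.333 × 19.06 = 25.4.
Round up: n₁ = 26, giving n₂ = 3 × 26 = 78.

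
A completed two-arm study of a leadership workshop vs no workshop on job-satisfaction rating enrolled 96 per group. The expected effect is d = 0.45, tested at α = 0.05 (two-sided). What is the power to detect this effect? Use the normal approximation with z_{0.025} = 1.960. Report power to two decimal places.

For two equal groups, power = Φ(d·√(n/2) − z_{α/2}).
d·√(n/2) = 0.45 × √(96/2) = 0.45 × 6.928 = 3.118.
z_β = 3.118 − 1.960 = 1.158.
Power = Φ(1.158) = 0.877.

power ≈ 0.88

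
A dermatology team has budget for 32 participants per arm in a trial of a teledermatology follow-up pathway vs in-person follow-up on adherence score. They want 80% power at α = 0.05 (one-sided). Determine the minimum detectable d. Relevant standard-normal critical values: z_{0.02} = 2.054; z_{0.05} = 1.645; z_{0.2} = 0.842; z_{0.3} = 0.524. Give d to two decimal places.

d_min ≈ 0.62

For two independent groups of n = 32 each: d_min = (z_{α} + z_β)·√(2/n).
z-sum = 1.645 + 0.842 = 2.487.
d_min = 2.487 × √(2/32) = 2.487 × 0.2500 = 0.622.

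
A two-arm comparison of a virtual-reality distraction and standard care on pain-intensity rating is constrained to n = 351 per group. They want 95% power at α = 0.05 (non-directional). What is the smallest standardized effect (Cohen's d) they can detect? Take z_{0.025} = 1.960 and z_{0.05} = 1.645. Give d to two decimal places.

For two independent groups of n = 351 each: d_min = (z_{α/2} + z_β)·√(2/n).
z-sum = 1.960 + 1.645 = 3.605.
d_min = 3.605 × √(2/351) = 3.605 × 0.0755 = 0.272.

d_min ≈ 0.27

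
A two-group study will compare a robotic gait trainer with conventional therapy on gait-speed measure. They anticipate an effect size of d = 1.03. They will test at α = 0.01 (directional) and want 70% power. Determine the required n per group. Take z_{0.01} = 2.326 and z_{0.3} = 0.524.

For two independent groups with equal n: n = 2·((z_{α} + z_β) / d)².
z_{α} + z_β = 2.326 + 0.524 = 2.850.
n = 2 × (2.850 / 1.03)² = 2 × 2.767² = 2 × 7.66 = 15.3.
Round up to the next whole participant.

n = 16 per group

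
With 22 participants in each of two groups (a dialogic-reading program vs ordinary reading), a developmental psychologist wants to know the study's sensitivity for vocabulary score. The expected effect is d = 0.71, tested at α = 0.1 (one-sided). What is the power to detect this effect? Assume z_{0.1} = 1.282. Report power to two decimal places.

For two equal groups, power = Φ(d·√(n/2) − z_{α}).
d·√(n/2) = 0.71 × √(22/2) = 0.71 × 3.317 = 2.355.
z_β = 2.355 − 1.282 = 1.073.
Power = Φ(1.073) = 0.858.

power ≈ 0.86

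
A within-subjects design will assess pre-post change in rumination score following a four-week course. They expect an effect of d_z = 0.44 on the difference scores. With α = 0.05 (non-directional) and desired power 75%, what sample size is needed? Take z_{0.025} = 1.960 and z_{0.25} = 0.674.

n = 36 pairs

For a paired (one-sample on differences) test: n = ((z_{α/2} + z_β) / d)².
z_{α/2} + z_β = 1.960 + 0.674 = 2.634.
n = (2.634 / 0.44)² = 5.986² = 35.84.
Round up.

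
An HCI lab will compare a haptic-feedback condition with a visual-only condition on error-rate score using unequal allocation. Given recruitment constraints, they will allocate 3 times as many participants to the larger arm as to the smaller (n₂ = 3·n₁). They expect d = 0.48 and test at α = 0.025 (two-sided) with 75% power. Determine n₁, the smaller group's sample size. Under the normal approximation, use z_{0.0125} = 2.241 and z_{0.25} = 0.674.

n₁ = 50

With allocation ratio k = n₂/n₁ = 3, Var(x̄₁−x̄₂) = σ²(1/n₁ + 1/(k·n₁)) = σ²·(k+1)/(k·n₁).
So n₁ = (1 + 1/k)·((z_{α/2} + z_β)/d)² = 1.333 × (2.915/0.48)².
n₁ = 1.333 × 36.88 = 49.2.
Round up: n₁ = 50, giving n₂ = 3 × 50 = 150.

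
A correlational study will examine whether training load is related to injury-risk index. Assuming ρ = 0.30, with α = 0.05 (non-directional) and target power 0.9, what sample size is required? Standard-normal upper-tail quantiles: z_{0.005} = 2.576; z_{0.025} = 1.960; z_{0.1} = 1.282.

Fisher's z: C = ½·ln((1+r)/(1−r)) = ½·ln(1.8571) = 0.3095.
n = ((z_{α/2} + z_β)/C)² + 3.
(1.960 + 1.282) / 0.3095 = 3.242 / 0.3095 = 10.475.
n = 10.475² + 3 = 109.72 + 3 = 112.7.
Round up.

n = 113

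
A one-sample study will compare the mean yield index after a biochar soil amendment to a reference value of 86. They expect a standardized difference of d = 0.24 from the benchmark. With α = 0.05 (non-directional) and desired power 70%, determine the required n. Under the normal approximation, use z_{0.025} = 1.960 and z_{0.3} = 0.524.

n = 108

For a one-sample test: n = ((z_{α/2} + z_β) / d)².
z_{α/2} + z_β = 1.960 + 0.524 = 2.484.
n = (2.484 / 0.24)² = 10.350² = 107.12.
Round up.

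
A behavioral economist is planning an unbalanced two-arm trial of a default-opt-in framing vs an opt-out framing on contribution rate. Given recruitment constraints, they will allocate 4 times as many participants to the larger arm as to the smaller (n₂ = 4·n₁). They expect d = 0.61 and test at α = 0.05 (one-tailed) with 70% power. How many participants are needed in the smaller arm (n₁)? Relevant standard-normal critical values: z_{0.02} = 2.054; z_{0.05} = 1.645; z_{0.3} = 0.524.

With allocation ratio k = n₂/n₁ = 4, Var(x̄₁−x̄₂) = σ²(1/n₁ + 1/(k·n₁)) = σ²·(k+1)/(k·n₁).
So n₁ = (1 + 1/k)·((z_{α} + z_β)/d)² = 1.250 × (2.169/0.61)².
n₁ = 1.250 × 12.64 = 15.8.
Round up: n₁ = 16, giving n₂ = 4 × 16 = 64.

n₁ = 16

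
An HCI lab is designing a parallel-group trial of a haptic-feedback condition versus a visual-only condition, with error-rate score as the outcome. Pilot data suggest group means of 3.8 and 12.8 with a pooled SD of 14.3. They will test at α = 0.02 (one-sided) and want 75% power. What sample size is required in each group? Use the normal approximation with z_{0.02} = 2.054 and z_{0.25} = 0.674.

n = 38 per group

Cohen's d = |M₁ − M₂| / SD_pooled = |3.8 − 12.8| / 14.3 = 9.0 / 14.3 = 0.629.
For two independent groups with equal n: n = 2·((z_{α} + z_β) / d)².
z_{α} + z_β = 2.054 + 0.674 = 2.728.
n = 2 × (2.728 / 0.629)² = 2 × 4.337² = 2 × 18.81 = 37.6.
Round up to the next whole participant.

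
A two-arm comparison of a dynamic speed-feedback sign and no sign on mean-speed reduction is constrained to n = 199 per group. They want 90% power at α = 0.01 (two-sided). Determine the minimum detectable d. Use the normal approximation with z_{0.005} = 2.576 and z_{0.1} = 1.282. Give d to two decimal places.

For two independent groups of n = 199 each: d_min = (z_{α/2} + z_β)·√(2/n).
z-sum = 2.576 + 1.282 = 3.858.
d_min = 3.858 × √(2/199) = 3.858 × 0.1003 = 0.387.

d_min ≈ 0.39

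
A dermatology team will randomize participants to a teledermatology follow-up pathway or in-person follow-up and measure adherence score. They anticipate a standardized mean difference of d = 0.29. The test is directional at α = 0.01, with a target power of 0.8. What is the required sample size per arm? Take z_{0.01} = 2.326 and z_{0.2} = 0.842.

n = 239 per group

For two independent groups with equal n: n = 2·((z_{α} + z_β) / d)².
z_{α} + z_β = 2.326 + 0.842 = 3.168.
n = 2 × (3.168 / 0.29)² = 2 × 10.924² = 2 × 119.34 = 238.7.
Round up to the next whole participant.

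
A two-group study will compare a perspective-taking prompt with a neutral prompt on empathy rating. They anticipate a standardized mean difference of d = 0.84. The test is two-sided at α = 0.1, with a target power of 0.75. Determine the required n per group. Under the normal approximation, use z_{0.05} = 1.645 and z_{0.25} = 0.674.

For two independent groups with equal n: n = 2·((z_{α/2} + z_β) / d)².
z_{α/2} + z_β = 1.645 + 0.674 = 2.319.
n = 2 × (2.319 / 0.84)² = 2 × 2.761² = 2 × 7.62 = 15.2.
Round up to the next whole participant.

n = 16 per group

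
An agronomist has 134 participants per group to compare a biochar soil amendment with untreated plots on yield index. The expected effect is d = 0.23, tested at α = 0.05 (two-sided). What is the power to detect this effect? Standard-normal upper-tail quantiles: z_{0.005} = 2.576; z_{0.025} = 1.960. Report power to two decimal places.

For two equal groups, power = Φ(d·√(n/2) − z_{α/2}).
d·√(n/2) = 0.23 × √(134/2) = 0.23 × 8.185 = 1.883.
z_β = 1.883 − 1.960 = -0.077.
Power = Φ(-0.077) = 0.469.

power ≈ 0.47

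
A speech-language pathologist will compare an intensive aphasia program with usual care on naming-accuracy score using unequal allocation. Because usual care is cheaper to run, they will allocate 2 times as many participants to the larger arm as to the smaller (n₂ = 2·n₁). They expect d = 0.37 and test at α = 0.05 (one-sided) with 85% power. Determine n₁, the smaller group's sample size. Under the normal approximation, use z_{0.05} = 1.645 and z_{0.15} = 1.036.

n₁ = 79

With allocation ratio k = n₂/n₁ = 2, Var(x̄₁−x̄₂) = σ²(1/n₁ + 1/(k·n₁)) = σ²·(k+1)/(k·n₁).
So n₁ = (1 + 1/k)·((z_{α} + z_β)/d)² = 1.500 × (2.681/0.37)².
n₁ = 1.500 × 52.50 = 78.8.
Round up: n₁ = 79, giving n₂ = 2 × 79 = 158.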